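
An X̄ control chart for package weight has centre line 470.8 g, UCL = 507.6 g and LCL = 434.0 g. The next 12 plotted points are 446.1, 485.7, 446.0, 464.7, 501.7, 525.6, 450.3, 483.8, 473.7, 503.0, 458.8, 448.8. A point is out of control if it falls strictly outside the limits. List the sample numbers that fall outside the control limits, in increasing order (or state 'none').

6

Compare each point to [434.0, 507.6]: sample 6 = 525.6 > UCL.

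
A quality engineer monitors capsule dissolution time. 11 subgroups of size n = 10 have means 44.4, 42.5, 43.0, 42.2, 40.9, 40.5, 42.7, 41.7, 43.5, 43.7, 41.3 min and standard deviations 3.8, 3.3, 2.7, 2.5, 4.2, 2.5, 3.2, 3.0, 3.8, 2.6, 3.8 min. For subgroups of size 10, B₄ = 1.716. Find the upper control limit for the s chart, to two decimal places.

5.52

s̄ = (3.8 + 3.3 + 2.7 + 2.5 + 4.2 + 2.5 + 3.2 + 3.0 + 3.8 + 2.6 + 3.8) / 11 = 3.2182
UCL_s = B₄·s̄ = 1.716 × 3.2182 = 5.5224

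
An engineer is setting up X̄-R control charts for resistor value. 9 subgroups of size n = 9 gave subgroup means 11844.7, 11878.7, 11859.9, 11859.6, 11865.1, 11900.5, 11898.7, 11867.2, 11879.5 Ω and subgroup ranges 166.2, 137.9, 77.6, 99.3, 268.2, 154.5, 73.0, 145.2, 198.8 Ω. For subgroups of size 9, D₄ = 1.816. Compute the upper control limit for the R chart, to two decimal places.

R̄ = (166.2 + 137.9 + 77.6 + 99.3 + 268.2 + 154.5 + 73.0 + 145.2 + 198.8) / 9 = 1320.7000 / 9 = 146.7444
UCL_R = D₄·R̄ = 1.816 × 146.7444 = 266.4879

266.49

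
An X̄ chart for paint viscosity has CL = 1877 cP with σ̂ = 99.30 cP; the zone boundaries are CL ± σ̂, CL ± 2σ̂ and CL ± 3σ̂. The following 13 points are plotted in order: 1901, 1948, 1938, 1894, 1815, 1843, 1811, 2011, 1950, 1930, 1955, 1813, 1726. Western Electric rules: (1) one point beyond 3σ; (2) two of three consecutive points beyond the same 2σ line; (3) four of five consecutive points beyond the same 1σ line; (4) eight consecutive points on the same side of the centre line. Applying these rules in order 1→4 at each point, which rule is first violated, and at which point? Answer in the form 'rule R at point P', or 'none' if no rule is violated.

Zone of each point (C = within 1σ̂, B = 1σ̂–2σ̂, A = 2σ̂–3σ̂, * = beyond 3σ̂; sign = side of CL): 1:+C, 2:+C, 3:+C, 4:+C, 5:-C, 6:-C, 7:-C, 8:+B, 9:+C, 10:+C, 11:+C, 12:-C, 13:-B
No rule fires across all 13 points.

none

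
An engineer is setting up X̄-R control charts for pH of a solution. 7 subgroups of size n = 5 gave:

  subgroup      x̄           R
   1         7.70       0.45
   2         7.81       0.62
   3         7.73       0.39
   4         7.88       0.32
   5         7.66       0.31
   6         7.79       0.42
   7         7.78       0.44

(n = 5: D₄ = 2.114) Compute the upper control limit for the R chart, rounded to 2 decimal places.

0.89

R̄ = (0.45 + 0.62 + 0.39 + 0.32 + 0.31 + 0.42 + 0.44) / 7 = 2.9500 / 7 = 0.4214
UCL_R = D₄·R̄ = 2.114 × 0.4214 = 0.8909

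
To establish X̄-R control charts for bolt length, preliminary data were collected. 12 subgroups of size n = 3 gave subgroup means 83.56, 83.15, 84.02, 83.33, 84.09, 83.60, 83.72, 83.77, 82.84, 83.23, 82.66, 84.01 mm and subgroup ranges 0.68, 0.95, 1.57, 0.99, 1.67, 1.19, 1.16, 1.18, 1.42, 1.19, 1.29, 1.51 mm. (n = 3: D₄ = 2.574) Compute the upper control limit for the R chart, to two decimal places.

3.17

R̄ = (0.68 + 0.95 + 1.57 + 0.99 + 1.67 + 1.19 + 1.16 + 1.18 + 1.42 + 1.19 + 1.29 + 1.51) / 12 = 14.8000 / 12 = 1.2333
UCL_R = D₄·R̄ = 2.574 × 1.2333 = 3.1746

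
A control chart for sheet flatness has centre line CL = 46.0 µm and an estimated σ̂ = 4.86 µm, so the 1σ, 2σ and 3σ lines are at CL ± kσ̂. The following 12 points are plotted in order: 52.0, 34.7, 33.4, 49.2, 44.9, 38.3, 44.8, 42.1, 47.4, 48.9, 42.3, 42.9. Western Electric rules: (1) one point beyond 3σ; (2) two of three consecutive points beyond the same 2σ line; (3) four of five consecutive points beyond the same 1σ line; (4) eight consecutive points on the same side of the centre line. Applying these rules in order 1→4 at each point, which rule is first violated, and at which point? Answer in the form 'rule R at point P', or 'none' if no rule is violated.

Zone of each point (C = within 1σ̂, B = 1σ̂–2σ̂, A = 2σ̂–3σ̂, * = beyond 3σ̂; sign = side of CL): 1:+B, 2:-A, 3:-A, 4:+C, 5:-C, 6:-B, 7:-C, 8:-C, 9:+C, 10:+C, 11:-C, 12:-C
Rule 2 (two of three consecutive points beyond the same 2σ limit) is satisfied at point 3.

rule 2 at point 3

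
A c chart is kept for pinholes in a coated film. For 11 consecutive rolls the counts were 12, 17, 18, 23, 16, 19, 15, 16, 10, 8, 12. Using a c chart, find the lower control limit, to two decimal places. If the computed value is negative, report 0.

3.44

c̄ = (12 + 17 + 18 + 23 + 16 + 19 + 15 + 16 + 10 + 8 + 12) / 11 = 166 / 11 = 15.0909
LCL = c̄ − 3√c̄ = 15.0909 − 3 × 3.8847 = 3.4368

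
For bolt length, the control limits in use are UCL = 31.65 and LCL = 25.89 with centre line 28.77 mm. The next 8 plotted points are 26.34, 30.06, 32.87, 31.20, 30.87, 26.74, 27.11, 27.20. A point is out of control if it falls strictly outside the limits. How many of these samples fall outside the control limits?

1

Compare each point to [25.89, 31.65]: sample 3 = 32.87 > UCL.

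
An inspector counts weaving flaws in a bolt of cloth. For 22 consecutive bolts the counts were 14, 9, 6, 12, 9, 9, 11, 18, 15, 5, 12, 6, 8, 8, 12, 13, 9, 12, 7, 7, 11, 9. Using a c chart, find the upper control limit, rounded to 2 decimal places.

c̄ = (14 + 9 + 6 + 12 + 9 + 9 + 11 + 18 + 15 + 5 + 12 + 6 + 8 + 8 + 12 + 13 + 9 + 12 + 7 + 7 + 11 + 9) / 22 = 222 / 22 = 10.0909
UCL = c̄ + 3√c̄ = 10.0909 + 3 × √10.0909 = 10.0909 + 3 × 3.1766 = 19.6208

19.62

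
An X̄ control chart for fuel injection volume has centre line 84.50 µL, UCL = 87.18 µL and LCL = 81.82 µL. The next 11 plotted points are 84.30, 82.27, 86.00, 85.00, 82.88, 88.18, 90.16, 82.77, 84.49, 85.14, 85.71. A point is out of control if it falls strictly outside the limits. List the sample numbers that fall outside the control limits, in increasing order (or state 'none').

Compare each point to [81.82, 87.18]: sample 6 = 88.18 > UCL; sample 7 = 90.16 > UCL.

6, 7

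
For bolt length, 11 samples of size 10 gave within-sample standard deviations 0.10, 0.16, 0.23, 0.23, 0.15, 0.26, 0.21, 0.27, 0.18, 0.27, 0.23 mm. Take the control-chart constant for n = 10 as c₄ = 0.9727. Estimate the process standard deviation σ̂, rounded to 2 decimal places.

s̄ = (0.10 + 0.16 + 0.23 + 0.23 + 0.15 + 0.26 + 0.21 + 0.27 + 0.18 + 0.27 + 0.23) / 11 = 0.2082
σ̂ = s̄ / c₄ = 0.2082 / 0.9727 = 0.2140

0.21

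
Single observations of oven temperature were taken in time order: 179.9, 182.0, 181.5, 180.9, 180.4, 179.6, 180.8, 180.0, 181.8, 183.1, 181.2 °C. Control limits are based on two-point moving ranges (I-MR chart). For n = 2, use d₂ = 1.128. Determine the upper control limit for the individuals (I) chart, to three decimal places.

184.077

X̄ = (179.9 + 182.0 + 181.5 + 180.9 + 180.4 + 179.6 + 180.8 + 180.0 + 181.8 + 183.1 + 181.2) / 11 = 181.0182
Moving ranges: 2.1, 0.5, 0.6, 0.5, 0.8, 1.2, 0.8, 1.8, 1.3, 1.9; M̄R̄ = 11.5000 / 10 = 1.1500
UCL = X̄ + 3·M̄R̄/d₂ = 181.0182 + 3 × 1.1500 / 1.128 = 184.0767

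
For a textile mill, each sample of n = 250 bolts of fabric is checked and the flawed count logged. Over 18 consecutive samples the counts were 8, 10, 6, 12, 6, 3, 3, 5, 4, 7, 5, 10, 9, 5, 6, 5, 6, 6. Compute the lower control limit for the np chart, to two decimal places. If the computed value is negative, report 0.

p̄ = Σdᵢ / (k·n) = 116 / (18 × 250) = 0.02578
LCL = np̄ − 3·√(np̄(1−p̄)) = 6.4444 − 3 × 2.5057 = -1.0725 → 0 (negative, so LCL = 0)

0.00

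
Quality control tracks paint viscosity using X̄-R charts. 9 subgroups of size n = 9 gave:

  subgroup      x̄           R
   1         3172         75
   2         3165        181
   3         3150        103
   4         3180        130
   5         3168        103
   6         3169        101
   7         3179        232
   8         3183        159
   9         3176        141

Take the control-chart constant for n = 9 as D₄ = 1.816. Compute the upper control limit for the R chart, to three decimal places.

247.178

R̄ = (75 + 181 + 103 + 130 + 103 + 101 + 232 + 159 + 141) / 9 = 1225.0000 / 9 = 136.1111
UCL_R = D₄·R̄ = 1.816 × 136.1111 = 247.1778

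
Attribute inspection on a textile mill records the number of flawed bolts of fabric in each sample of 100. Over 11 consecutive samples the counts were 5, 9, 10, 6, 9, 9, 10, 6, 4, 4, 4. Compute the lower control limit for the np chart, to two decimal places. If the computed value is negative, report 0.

0.00

p̄ = Σdᵢ / (k·n) = 76 / (11 × 100) = 0.06909
LCL = np̄ − 3·√(np̄(1−p̄)) = 6.9091 − 3 × 2.5361 = -0.6992 → 0 (negative, so LCL = 0)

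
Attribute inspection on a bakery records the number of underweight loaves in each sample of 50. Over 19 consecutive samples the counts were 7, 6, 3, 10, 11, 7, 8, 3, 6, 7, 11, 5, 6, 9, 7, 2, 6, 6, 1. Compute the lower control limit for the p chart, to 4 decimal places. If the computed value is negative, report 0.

0.0000

p̄ = Σdᵢ / (k·n) = 121 / (19 × 50) = 0.12737
LCL = p̄ − 3·√(p̄(1−p̄)/n) = 0.12737 − 3 × 0.04715 = -0.01407 → 0 (negative, so LCL = 0)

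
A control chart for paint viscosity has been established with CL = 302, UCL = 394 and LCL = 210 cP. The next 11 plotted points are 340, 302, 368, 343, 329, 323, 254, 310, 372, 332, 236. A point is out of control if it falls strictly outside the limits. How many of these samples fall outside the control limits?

0

All 11 points lie within [210, 394].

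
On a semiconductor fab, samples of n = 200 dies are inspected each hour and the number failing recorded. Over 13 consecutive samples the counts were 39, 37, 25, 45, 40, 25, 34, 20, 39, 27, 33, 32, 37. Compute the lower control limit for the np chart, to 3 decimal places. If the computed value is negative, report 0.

p̄ = Σdᵢ / (k·n) = 433 / (13 × 200) = 0.16654
LCL = np̄ − 3·√(np̄(1−p̄)) = 33.3077 − 3 × 5.2688 = 17.5012

17.501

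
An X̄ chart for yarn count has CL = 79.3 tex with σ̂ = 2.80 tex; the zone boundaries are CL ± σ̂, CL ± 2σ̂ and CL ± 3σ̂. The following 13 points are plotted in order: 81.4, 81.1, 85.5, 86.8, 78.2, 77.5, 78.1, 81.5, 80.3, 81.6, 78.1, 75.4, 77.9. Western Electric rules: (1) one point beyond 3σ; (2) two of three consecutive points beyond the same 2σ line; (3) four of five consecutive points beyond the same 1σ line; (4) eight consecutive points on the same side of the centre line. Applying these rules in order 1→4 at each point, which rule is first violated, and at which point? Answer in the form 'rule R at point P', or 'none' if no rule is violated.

rule 2 at point 4

Zone of each point (C = within 1σ̂, B = 1σ̂–2σ̂, A = 2σ̂–3σ̂, * = beyond 3σ̂; sign = side of CL): 1:+C, 2:+C, 3:+A, 4:+A, 5:-C, 6:-C, 7:-C, 8:+C, 9:+C, 10:+C, 11:-C, 12:-B, 13:-C
Rule 2 (two of three consecutive points beyond the same 2σ limit) is satisfied at point 4.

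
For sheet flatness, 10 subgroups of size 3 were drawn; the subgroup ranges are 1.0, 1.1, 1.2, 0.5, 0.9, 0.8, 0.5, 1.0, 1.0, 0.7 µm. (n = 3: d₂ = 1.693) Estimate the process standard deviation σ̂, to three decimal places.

0.514

R̄ = (1.0 + 1.1 + 1.2 + 0.5 + 0.9 + 0.8 + 0.5 + 1.0 + 1.0 + 0.7) / 10 = 0.8700
σ̂ = R̄ / d₂ = 0.8700 / 1.693 = 0.5139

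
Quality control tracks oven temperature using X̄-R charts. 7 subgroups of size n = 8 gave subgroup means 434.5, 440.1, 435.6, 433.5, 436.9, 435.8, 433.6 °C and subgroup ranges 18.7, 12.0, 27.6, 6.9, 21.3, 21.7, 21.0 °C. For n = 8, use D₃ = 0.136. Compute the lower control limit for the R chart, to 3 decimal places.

2.510

R̄ = (18.7 + 12.0 + 27.6 + 6.9 + 21.3 + 21.7 + 21.0) / 7 = 129.2000 / 7 = 18.4571
LCL_R = D₃·R̄ = 0.136 × 18.4571 = 2.5102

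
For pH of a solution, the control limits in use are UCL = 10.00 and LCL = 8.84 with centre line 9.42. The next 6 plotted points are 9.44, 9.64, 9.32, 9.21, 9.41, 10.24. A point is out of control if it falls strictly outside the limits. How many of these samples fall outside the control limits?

1

Compare each point to [8.84, 10.00]: sample 6 = 10.24 > UCL.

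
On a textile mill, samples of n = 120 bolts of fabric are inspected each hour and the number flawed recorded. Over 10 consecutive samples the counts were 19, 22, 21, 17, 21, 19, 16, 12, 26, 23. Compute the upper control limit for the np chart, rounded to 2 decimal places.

p̄ = Σdᵢ / (k·n) = 196 / (10 × 120) = 0.16333
UCL = np̄ + 3·√(np̄(1−p̄)) = 19.6000 + 3 × √(19.6000×0.83667) = 19.6000 + 3 × 4.0495 = 31.7486

31.75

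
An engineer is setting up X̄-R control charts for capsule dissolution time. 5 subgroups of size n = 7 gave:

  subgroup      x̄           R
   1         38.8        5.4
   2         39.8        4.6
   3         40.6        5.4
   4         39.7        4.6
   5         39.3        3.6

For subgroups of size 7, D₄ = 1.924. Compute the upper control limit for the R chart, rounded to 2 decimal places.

9.08

R̄ = (5.4 + 4.6 + 5.4 + 4.6 + 3.6) / 5 = 23.6000 / 5 = 4.7200
UCL_R = D₄·R̄ = 1.924 × 4.7200 = 9.0813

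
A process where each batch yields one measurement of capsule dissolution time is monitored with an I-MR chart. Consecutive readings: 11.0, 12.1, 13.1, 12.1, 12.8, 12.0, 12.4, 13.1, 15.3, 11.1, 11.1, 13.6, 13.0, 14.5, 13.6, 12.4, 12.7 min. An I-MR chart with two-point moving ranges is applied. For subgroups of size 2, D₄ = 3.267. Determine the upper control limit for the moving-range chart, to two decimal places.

3.90

Moving ranges: 1.1, 1.0, 1.0, 0.7, 0.8, 0.4, 0.7, 2.2, 4.2, 0.0, 2.5, 0.6, 1.5, 0.9, 1.2, 0.3; M̄R̄ = 19.1000 / 16 = 1.1938
UCL_MR = D₄·M̄R̄ = 3.267 × 1.1938 = 3.9000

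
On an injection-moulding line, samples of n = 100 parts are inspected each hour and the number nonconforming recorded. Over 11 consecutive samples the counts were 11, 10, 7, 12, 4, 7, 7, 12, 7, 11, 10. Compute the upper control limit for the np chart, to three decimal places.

p̄ = Σdᵢ / (k·n) = 98 / (11 × 100) = 0.08909
UCL = np̄ + 3·√(np̄(1−p̄)) = 8.9091 + 3 × √(8.9091×0.91091) = 8.9091 + 3 × 2.8487 = 17.4553

17.455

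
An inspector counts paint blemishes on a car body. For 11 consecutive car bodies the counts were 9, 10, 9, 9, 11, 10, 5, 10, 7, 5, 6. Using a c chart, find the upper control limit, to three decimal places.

16.901

c̄ = (9 + 10 + 9 + 9 + 11 + 10 + 5 + 10 + 7 + 5 + 6) / 11 = 91 / 11 = 8.2727
UCL = c̄ + 3√c̄ = 8.2727 + 3 × √8.2727 = 8.2727 + 3 × 2.8762 = 16.9014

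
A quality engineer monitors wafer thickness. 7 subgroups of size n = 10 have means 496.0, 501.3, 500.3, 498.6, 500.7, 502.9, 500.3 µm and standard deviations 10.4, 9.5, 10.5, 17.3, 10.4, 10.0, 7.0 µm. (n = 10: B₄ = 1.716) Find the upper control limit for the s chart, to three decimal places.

s̄ = (10.4 + 9.5 + 10.5 + 17.3 + 10.4 + 10.0 + 7.0) / 7 = 10.7286
UCL_s = B₄·s̄ = 1.716 × 10.7286 = 18.4102

18.410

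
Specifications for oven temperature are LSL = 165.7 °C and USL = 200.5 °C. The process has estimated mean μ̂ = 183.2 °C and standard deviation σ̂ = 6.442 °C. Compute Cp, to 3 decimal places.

0.900

Cp = (USL − LSL) / (6σ̂) = (200.5 − 165.7) / (6 × 6.442) = 34.8000 / 38.6520 = 0.9003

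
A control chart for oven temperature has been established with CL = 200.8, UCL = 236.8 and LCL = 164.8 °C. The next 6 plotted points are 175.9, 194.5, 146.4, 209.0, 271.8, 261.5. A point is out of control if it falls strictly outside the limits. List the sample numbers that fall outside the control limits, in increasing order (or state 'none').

3, 5, 6

Compare each point to [164.8, 236.8]: sample 3 = 146.4 < LCL; sample 5 = 271.8 > UCL; sample 6 = 261.5 > UCL.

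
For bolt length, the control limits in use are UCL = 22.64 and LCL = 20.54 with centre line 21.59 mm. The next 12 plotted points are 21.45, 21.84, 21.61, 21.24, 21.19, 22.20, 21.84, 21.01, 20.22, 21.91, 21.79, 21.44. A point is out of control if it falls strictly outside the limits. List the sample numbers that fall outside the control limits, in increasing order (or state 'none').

9

Compare each point to [20.54, 22.64]: sample 9 = 20.22 < LCL.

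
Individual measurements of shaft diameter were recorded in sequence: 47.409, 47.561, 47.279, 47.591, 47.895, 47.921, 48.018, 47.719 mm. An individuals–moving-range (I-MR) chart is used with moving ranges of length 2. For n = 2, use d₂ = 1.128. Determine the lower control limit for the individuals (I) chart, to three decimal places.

X̄ = (47.409 + 47.561 + 47.279 + 47.591 + 47.895 + 47.921 + 48.018 + 47.719) / 8 = 47.6741
Moving ranges: 0.152, 0.282, 0.312, 0.304, 0.026, 0.097, 0.299; M̄R̄ = 1.4720 / 7 = 0.2103
LCL = X̄ − 3·M̄R̄/d₂ = 47.6741 − 3 × 0.2103 / 1.128 = 47.1149

47.115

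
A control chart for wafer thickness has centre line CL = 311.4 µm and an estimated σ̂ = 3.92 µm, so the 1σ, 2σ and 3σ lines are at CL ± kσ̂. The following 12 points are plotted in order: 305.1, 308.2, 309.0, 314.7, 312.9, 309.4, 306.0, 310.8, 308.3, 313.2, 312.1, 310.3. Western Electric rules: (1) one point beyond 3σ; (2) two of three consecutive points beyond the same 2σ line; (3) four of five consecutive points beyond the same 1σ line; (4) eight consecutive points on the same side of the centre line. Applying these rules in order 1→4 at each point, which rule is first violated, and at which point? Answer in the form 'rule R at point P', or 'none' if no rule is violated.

Zone of each point (C = within 1σ̂, B = 1σ̂–2σ̂, A = 2σ̂–3σ̂, * = beyond 3σ̂; sign = side of CL): 1:-B, 2:-C, 3:-C, 4:+C, 5:+C, 6:-C, 7:-B, 8:-C, 9:-C, 10:+C, 11:+C, 12:-C
No rule fires across all 12 points.

none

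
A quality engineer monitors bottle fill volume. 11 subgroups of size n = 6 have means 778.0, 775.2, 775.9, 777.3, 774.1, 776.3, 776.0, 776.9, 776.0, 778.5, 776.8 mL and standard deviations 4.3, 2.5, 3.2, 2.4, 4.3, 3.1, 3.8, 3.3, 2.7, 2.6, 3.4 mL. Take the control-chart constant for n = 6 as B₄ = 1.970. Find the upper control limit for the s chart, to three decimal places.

s̄ = (4.3 + 2.5 + 3.2 + 2.4 + 4.3 + 3.1 + 3.8 + 3.3 + 2.7 + 2.6 + 3.4) / 11 = 3.2364
UCL_s = B₄·s̄ = 1.970 × 3.2364 = 6.3756

6.376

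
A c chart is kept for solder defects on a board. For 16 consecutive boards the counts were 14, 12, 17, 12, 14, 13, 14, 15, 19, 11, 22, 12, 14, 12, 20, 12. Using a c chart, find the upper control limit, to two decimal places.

c̄ = (14 + 12 + 17 + 12 + 14 + 13 + 14 + 15 + 19 + 11 + 22 + 12 + 14 + 12 + 20 + 12) / 16 = 233 / 16 = 14.5625
UCL = c̄ + 3√c̄ = 14.5625 + 3 × √14.5625 = 14.5625 + 3 × 3.8161 = 26.0108

26.01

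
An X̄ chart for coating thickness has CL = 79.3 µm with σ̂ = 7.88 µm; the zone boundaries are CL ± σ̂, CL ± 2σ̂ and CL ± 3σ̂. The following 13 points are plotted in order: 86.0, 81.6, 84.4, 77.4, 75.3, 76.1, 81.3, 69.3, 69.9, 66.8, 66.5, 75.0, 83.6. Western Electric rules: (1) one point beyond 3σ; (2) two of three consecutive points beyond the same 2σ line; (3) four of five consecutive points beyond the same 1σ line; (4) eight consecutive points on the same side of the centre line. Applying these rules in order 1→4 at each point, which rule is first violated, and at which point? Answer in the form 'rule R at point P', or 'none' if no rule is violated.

Zone of each point (C = within 1σ̂, B = 1σ̂–2σ̂, A = 2σ̂–3σ̂, * = beyond 3σ̂; sign = side of CL): 1:+C, 2:+C, 3:+C, 4:-C, 5:-C, 6:-C, 7:+C, 8:-B, 9:-B, 10:-B, 11:-B, 12:-C, 13:+C
Rule 3 (four of five consecutive points beyond the same 1σ limit) is satisfied at point 11.

rule 3 at point 11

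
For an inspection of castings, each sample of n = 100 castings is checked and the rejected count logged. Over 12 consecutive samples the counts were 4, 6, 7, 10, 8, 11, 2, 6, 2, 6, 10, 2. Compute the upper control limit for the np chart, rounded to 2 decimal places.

13.38

p̄ = Σdᵢ / (k·n) = 74 / (12 × 100) = 0.06167
UCL = np̄ + 3·√(np̄(1−p̄)) = 6.1667 + 3 × √(6.1667×0.93833) = 6.1667 + 3 × 2.4055 = 13.3831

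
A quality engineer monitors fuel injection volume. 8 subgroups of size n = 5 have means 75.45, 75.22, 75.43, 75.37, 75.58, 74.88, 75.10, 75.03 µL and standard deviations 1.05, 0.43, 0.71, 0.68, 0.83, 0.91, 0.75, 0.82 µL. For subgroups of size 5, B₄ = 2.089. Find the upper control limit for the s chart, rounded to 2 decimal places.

1.61

s̄ = (1.05 + 0.43 + 0.71 + 0.68 + 0.83 + 0.91 + 0.75 + 0.82) / 8 = 0.7725
UCL_s = B₄·s̄ = 2.089 × 0.7725 = 1.6138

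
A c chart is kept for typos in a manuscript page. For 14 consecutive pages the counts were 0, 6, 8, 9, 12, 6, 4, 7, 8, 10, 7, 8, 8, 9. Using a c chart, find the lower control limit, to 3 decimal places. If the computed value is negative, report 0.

0.000

c̄ = (0 + 6 + 8 + 9 + 12 + 6 + 4 + 7 + 8 + 10 + 7 + 8 + 8 + 9) / 14 = 102 / 14 = 7.2857
LCL = c̄ − 3√c̄ = 7.2857 − 3 × 2.6992 = -0.8119 → 0 (cannot be negative)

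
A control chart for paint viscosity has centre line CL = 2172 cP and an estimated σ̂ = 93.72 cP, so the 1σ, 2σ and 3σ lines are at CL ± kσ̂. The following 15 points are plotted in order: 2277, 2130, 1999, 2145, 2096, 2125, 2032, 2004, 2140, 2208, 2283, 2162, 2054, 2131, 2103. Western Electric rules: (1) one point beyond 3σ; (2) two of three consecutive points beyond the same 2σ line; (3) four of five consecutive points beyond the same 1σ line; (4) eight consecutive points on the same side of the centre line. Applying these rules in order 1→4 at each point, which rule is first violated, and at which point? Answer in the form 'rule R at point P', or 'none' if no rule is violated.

Zone of each point (C = within 1σ̂, B = 1σ̂–2σ̂, A = 2σ̂–3σ̂, * = beyond 3σ̂; sign = side of CL): 1:+B, 2:-C, 3:-B, 4:-C, 5:-C, 6:-C, 7:-B, 8:-B, 9:-C, 10:+C, 11:+B, 12:-C, 13:-B, 14:-C, 15:-C
Rule 4 (eight consecutive points on the same side of the centre line) is satisfied at point 9.

rule 4 at point 9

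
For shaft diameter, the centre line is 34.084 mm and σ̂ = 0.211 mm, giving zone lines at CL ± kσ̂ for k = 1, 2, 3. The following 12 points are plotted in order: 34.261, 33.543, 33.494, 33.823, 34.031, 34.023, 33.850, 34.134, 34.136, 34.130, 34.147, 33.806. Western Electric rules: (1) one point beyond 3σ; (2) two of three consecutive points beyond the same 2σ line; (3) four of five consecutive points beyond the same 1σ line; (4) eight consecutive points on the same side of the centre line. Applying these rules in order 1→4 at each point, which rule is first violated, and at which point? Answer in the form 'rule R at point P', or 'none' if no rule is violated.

rule 2 at point 3

Zone of each point (C = within 1σ̂, B = 1σ̂–2σ̂, A = 2σ̂–3σ̂, * = beyond 3σ̂; sign = side of CL): 1:+C, 2:-A, 3:-A, 4:-B, 5:-C, 6:-C, 7:-B, 8:+C, 9:+C, 10:+C, 11:+C, 12:-B
Rule 2 (two of three consecutive points beyond the same 2σ limit) is satisfied at point 3.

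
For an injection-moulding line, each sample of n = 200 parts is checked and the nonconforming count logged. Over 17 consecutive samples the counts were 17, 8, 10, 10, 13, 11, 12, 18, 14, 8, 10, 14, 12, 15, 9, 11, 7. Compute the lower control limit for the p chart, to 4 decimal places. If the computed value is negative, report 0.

0.0087

p̄ = Σdᵢ / (k·n) = 199 / (17 × 200) = 0.05853
LCL = p̄ − 3·√(p̄(1−p̄)/n) = 0.05853 − 3 × 0.01660 = 0.00873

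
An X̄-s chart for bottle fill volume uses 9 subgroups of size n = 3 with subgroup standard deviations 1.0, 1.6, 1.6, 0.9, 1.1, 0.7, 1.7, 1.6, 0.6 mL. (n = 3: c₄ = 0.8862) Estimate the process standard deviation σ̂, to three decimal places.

1.354

s̄ = (1.0 + 1.6 + 1.6 + 0.9 + 1.1 + 0.7 + 1.7 + 1.6 + 0.6) / 9 = 1.2000
σ̂ = s̄ / c₄ = 1.2000 / 0.8862 = 1.3541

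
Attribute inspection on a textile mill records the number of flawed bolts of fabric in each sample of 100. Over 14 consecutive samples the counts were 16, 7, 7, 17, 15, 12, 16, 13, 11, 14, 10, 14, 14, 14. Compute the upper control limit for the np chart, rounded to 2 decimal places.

p̄ = Σdᵢ / (k·n) = 180 / (14 × 100) = 0.12857
UCL = np̄ + 3·√(np̄(1−p̄)) = 12.8571 + 3 × √(12.8571×0.87143) = 12.8571 + 3 × 3.3472 = 22.8989

22.90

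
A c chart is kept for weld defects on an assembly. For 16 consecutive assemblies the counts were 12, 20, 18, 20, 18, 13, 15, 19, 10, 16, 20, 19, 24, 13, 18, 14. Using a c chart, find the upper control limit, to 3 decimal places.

29.113

c̄ = (12 + 20 + 18 + 20 + 18 + 13 + 15 + 19 + 10 + 16 + 20 + 19 + 24 + 13 + 18 + 14) / 16 = 269 / 16 = 16.8125
UCL = c̄ + 3√c̄ = 16.8125 + 3 × √16.8125 = 16.8125 + 3 × 4.1003 = 29.1134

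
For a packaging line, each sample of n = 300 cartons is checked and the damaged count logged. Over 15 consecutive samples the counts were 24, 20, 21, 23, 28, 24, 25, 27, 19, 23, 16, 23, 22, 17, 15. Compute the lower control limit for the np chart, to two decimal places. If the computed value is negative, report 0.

8.31

p̄ = Σdᵢ / (k·n) = 327 / (15 × 300) = 0.07267
LCL = np̄ − 3·√(np̄(1−p̄)) = 21.8000 − 3 × 4.4962 = 8.3114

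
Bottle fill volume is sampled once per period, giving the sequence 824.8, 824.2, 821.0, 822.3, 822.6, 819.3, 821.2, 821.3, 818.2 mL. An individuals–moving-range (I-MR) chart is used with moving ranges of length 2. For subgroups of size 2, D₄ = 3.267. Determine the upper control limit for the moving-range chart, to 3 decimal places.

Moving ranges: 0.6, 3.2, 1.3, 0.3, 3.3, 1.9, 0.1, 3.1; M̄R̄ = 13.8000 / 8 = 1.7250
UCL_MR = D₄·M̄R̄ = 3.267 × 1.7250 = 5.6356

5.636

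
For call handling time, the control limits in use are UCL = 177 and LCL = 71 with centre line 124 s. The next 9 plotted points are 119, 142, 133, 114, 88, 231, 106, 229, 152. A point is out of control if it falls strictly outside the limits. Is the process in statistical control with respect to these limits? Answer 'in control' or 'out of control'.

Compare each point to [71, 177]: sample 6 = 231 > UCL; sample 8 = 229 > UCL.

out of control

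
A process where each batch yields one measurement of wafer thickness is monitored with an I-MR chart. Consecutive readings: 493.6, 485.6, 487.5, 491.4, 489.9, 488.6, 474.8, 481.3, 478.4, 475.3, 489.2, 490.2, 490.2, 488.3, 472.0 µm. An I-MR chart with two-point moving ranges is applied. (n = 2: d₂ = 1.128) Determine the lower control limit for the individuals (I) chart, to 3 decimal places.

470.649

X̄ = (493.6 + 485.6 + 487.5 + 491.4 + 489.9 + 488.6 + 474.8 + 481.3 + 478.4 + 475.3 + 489.2 + 490.2 + 490.2 + 488.3 + 472.0) / 15 = 485.0867
Moving ranges: 8.0, 1.9, 3.9, 1.5, 1.3, 13.8, 6.5, 2.9, 3.1, 13.9, 1.0, 0.0, 1.9, 16.3; M̄R̄ = 76.0000 / 14 = 5.4286
LCL = X̄ − 3·M̄R̄/d₂ = 485.0867 − 3 × 5.4286 / 1.128 = 470.6490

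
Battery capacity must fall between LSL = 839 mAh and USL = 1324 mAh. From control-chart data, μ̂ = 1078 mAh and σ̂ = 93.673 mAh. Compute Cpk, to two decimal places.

Cpu = (USL − μ̂) / (3σ̂) = (1324 − 1078) / (3 × 93.673) = 0.8754; Cpl = (μ̂ − LSL) / (3σ̂) = (1078 − 839) / (3 × 93.673) = 0.8505; Cpk = min(Cpu, Cpl) = 0.8505

0.85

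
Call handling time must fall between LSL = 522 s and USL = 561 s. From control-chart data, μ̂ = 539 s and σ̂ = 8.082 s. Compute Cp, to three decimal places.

Cp = (USL − LSL) / (6σ̂) = (561 − 522) / (6 × 8.082) = 39.0000 / 48.4920 = 0.8043

0.804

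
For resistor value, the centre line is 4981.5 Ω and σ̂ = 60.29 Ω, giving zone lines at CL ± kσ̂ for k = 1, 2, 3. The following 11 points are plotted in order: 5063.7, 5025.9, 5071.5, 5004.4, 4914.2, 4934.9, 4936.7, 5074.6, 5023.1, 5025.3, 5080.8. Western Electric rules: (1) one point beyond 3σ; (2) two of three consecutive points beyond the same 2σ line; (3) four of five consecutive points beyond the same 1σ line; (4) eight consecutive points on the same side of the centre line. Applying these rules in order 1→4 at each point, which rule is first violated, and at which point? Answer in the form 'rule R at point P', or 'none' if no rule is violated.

Zone of each point (C = within 1σ̂, B = 1σ̂–2σ̂, A = 2σ̂–3σ̂, * = beyond 3σ̂; sign = side of CL): 1:+B, 2:+C, 3:+B, 4:+C, 5:-B, 6:-C, 7:-C, 8:+B, 9:+C, 10:+C, 11:+B
No rule fires across all 11 points.

none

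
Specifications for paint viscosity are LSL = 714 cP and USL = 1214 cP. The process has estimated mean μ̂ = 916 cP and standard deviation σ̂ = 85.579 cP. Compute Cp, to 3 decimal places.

0.974

Cp = (USL − LSL) / (6σ̂) = (1214 − 714) / (6 × 85.579) = 500.0000 / 513.4740 = 0.9738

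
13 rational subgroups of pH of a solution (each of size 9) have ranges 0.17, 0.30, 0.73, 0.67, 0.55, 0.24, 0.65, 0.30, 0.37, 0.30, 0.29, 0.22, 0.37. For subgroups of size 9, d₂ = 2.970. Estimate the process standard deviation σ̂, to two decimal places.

R̄ = (0.17 + 0.30 + 0.73 + 0.67 + 0.55 + 0.24 + 0.65 + 0.30 + 0.37 + 0.30 + 0.29 + 0.22 + 0.37) / 13 = 0.3969
σ̂ = R̄ / d₂ = 0.3969 / 2.970 = 0.1336

0.13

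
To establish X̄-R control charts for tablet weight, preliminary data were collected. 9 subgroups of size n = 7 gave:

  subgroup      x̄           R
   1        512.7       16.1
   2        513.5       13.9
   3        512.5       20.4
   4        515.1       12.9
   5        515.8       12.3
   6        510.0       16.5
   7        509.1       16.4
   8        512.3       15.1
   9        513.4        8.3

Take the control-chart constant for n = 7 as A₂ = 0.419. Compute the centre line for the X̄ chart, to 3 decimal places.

X̄̄ = (512.7 + 513.5 + 512.5 + 515.1 + 515.8 + 510.0 + 509.1 + 512.3 + 513.4) / 9 = 4614.4000 / 9 = 512.7111
CL = X̄̄ = 512.7111

512.711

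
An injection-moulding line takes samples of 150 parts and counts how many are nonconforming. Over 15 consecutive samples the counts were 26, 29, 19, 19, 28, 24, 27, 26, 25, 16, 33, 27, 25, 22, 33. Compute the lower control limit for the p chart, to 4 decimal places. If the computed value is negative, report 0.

0.0768

p̄ = Σdᵢ / (k·n) = 379 / (15 × 150) = 0.16844
LCL = p̄ − 3·√(p̄(1−p̄)/n) = 0.16844 − 3 × 0.03056 = 0.07677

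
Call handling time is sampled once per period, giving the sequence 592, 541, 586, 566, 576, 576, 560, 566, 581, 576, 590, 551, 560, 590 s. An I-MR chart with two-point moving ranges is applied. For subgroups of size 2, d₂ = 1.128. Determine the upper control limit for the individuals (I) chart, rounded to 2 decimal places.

X̄ = (592 + 541 + 586 + 566 + 576 + 576 + 560 + 566 + 581 + 576 + 590 + 551 + 560 + 590) / 14 = 572.2143
Moving ranges: 51, 45, 20, 10, 0, 16, 6, 15, 5, 14, 39, 9, 30; M̄R̄ = 260.0000 / 13 = 20.0000
UCL = X̄ + 3·M̄R̄/d₂ = 572.2143 + 3 × 20.0000 / 1.128 = 625.4058

625.41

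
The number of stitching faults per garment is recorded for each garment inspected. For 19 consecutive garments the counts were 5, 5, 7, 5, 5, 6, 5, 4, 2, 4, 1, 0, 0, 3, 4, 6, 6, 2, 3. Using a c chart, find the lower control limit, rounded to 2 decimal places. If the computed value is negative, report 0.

c̄ = (5 + 5 + 7 + 5 + 5 + 6 + 5 + 4 + 2 + 4 + 1 + 0 + 0 + 3 + 4 + 6 + 6 + 2 + 3) / 19 = 73 / 19 = 3.8421
LCL = c̄ − 3√c̄ = 3.8421 − 3 × 1.9601 = -2.0383 → 0 (cannot be negative)

0.00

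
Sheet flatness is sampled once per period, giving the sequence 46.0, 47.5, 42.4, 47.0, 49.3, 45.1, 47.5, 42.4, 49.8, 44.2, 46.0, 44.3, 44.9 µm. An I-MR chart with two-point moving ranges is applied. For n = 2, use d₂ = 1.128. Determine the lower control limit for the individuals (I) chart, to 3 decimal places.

36.502

X̄ = (46.0 + 47.5 + 42.4 + 47.0 + 49.3 + 45.1 + 47.5 + 42.4 + 49.8 + 44.2 + 46.0 + 44.3 + 44.9) / 13 = 45.8769
Moving ranges: 1.5, 5.1, 4.6, 2.3, 4.2, 2.4, 5.1, 7.4, 5.6, 1.8, 1.7, 0.6; M̄R̄ = 42.3000 / 12 = 3.5250
LCL = X̄ − 3·M̄R̄/d₂ = 45.8769 − 3 × 3.5250 / 1.128 = 36.5019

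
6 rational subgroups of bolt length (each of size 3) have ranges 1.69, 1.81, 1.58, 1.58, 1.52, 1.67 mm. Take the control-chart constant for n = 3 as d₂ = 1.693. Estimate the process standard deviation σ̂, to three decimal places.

R̄ = (1.69 + 1.81 + 1.58 + 1.58 + 1.52 + 1.67) / 6 = 1.6417
σ̂ = R̄ / d₂ = 1.6417 / 1.693 = 0.9697

0.970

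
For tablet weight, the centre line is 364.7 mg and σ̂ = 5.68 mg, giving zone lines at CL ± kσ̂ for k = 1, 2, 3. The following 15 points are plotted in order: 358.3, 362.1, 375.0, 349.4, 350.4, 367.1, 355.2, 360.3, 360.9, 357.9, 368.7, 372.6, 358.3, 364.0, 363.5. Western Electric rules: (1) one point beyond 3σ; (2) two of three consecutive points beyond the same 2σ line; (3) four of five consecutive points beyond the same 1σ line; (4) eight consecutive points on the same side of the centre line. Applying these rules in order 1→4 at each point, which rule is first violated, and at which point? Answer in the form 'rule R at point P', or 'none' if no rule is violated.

rule 2 at point 5

Zone of each point (C = within 1σ̂, B = 1σ̂–2σ̂, A = 2σ̂–3σ̂, * = beyond 3σ̂; sign = side of CL): 1:-B, 2:-C, 3:+B, 4:-A, 5:-A, 6:+C, 7:-B, 8:-C, 9:-C, 10:-B, 11:+C, 12:+B, 13:-B, 14:-C, 15:-C
Rule 2 (two of three consecutive points beyond the same 2σ limit) is satisfied at point 5.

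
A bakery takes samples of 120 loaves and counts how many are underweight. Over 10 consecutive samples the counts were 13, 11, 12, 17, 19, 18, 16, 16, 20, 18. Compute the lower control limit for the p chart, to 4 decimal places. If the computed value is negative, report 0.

0.0402

p̄ = Σdᵢ / (k·n) = 160 / (10 × 120) = 0.13333
LCL = p̄ − 3·√(p̄(1−p̄)/n) = 0.13333 − 3 × 0.03103 = 0.04024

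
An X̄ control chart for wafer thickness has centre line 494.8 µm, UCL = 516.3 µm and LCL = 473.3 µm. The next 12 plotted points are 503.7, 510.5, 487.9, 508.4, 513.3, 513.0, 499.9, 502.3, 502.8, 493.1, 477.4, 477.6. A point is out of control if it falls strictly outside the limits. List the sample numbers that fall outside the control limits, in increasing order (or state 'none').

none

All 12 points lie within [473.3, 516.3].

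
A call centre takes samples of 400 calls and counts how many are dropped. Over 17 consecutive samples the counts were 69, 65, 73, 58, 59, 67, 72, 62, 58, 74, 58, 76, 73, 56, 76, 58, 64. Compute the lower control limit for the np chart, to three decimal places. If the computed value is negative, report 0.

43.526

p̄ = Σdᵢ / (k·n) = 1118 / (17 × 400) = 0.16441
LCL = np̄ − 3·√(np̄(1−p̄)) = 65.7647 − 3 × 7.4130 = 43.5258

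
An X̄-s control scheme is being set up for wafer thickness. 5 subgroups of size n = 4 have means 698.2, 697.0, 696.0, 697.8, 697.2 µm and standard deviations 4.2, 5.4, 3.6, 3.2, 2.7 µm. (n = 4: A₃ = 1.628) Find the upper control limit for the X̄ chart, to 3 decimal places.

703.459

X̄̄ = (698.2 + 697.0 + 696.0 + 697.8 + 697.2) / 5 = 697.2400
s̄ = (4.2 + 5.4 + 3.6 + 3.2 + 2.7) / 5 = 3.8200
UCL = X̄̄ + A₃·s̄ = 697.2400 + 1.628 × 3.8200 = 703.4590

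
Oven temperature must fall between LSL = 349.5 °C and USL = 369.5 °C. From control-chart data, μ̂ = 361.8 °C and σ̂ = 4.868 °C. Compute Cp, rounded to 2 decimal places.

Cp = (USL − LSL) / (6σ̂) = (369.5 − 349.5) / (6 × 4.868) = 20.0000 / 29.2080 = 0.6847

0.68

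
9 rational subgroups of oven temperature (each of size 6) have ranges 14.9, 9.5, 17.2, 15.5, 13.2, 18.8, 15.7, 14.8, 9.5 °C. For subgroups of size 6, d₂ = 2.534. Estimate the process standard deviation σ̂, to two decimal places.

5.66

R̄ = (14.9 + 9.5 + 17.2 + 15.5 + 13.2 + 18.8 + 15.7 + 14.8 + 9.5) / 9 = 14.3444
σ̂ = R̄ / d₂ = 14.3444 / 2.534 = 5.6608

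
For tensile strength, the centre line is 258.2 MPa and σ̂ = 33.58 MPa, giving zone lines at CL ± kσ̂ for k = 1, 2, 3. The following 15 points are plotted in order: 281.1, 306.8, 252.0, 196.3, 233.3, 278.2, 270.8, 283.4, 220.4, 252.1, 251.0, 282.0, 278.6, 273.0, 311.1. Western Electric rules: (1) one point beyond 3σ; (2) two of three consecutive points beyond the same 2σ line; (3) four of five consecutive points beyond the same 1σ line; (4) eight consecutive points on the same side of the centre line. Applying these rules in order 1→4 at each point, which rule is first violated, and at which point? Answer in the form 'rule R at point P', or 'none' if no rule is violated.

Zone of each point (C = within 1σ̂, B = 1σ̂–2σ̂, A = 2σ̂–3σ̂, * = beyond 3σ̂; sign = side of CL): 1:+C, 2:+B, 3:-C, 4:-B, 5:-C, 6:+C, 7:+C, 8:+C, 9:-B, 10:-C, 11:-C, 12:+C, 13:+C, 14:+C, 15:+B
No rule fires across all 15 points.

none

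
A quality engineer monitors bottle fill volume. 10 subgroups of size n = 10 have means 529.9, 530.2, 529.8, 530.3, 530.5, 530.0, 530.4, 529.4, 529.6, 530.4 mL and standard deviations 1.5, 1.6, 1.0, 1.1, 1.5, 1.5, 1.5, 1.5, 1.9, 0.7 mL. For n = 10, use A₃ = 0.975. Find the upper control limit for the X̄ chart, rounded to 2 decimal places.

531.40

X̄̄ = (529.9 + 530.2 + 529.8 + 530.3 + 530.5 + 530.0 + 530.4 + 529.4 + 529.6 + 530.4) / 10 = 530.0500
s̄ = (1.5 + 1.6 + 1.0 + 1.1 + 1.5 + 1.5 + 1.5 + 1.5 + 1.9 + 0.7) / 10 = 1.3800
UCL = X̄̄ + A₃·s̄ = 530.0500 + 0.975 × 1.3800 = 531.3955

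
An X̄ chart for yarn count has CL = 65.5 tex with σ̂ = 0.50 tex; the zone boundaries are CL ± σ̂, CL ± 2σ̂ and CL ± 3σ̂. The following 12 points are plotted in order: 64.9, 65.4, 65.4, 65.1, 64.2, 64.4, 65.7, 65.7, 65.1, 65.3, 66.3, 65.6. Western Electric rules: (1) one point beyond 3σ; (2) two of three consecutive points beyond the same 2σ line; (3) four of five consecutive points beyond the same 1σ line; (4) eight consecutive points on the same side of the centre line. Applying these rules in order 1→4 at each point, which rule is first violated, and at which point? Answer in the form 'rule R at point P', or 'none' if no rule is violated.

rule 2 at point 6

Zone of each point (C = within 1σ̂, B = 1σ̂–2σ̂, A = 2σ̂–3σ̂, * = beyond 3σ̂; sign = side of CL): 1:-B, 2:-C, 3:-C, 4:-C, 5:-A, 6:-A, 7:+C, 8:+C, 9:-C, 10:-C, 11:+B, 12:+C
Rule 2 (two of three consecutive points beyond the same 2σ limit) is satisfied at point 6.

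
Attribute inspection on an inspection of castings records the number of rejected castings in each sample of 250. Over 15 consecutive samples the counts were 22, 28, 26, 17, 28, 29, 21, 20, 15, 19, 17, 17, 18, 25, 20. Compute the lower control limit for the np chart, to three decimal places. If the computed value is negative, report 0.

p̄ = Σdᵢ / (k·n) = 322 / (15 × 250) = 0.08587
LCL = np̄ − 3·√(np̄(1−p̄)) = 21.4667 − 3 × 4.4298 = 8.1772

8.177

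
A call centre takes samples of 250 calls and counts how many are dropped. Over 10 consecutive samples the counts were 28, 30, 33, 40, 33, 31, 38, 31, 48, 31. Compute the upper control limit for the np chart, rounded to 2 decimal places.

50.62

p̄ = Σdᵢ / (k·n) = 343 / (10 × 250) = 0.13720
UCL = np̄ + 3·√(np̄(1−p̄)) = 34.3000 + 3 × √(34.3000×0.86280) = 34.3000 + 3 × 5.4400 = 50.6201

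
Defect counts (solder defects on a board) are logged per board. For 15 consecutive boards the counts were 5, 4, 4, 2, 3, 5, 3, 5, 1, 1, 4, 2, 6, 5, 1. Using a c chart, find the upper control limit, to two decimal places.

8.93

c̄ = (5 + 4 + 4 + 2 + 3 + 5 + 3 + 5 + 1 + 1 + 4 + 2 + 6 + 5 + 1) / 15 = 51 / 15 = 3.4000
UCL = c̄ + 3√c̄ = 3.4000 + 3 × √3.4000 = 3.4000 + 3 × 1.8439 = 8.9317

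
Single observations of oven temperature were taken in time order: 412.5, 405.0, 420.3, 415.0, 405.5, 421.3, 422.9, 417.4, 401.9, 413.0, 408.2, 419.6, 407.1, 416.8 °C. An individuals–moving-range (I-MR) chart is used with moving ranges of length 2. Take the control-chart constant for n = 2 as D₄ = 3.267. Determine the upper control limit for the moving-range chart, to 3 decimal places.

31.539

Moving ranges: 7.5, 15.3, 5.3, 9.5, 15.8, 1.6, 5.5, 15.5, 11.1, 4.8, 11.4, 12.5, 9.7; M̄R̄ = 125.5000 / 13 = 9.6538
UCL_MR = D₄·M̄R̄ = 3.267 × 9.6538 = 31.5391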